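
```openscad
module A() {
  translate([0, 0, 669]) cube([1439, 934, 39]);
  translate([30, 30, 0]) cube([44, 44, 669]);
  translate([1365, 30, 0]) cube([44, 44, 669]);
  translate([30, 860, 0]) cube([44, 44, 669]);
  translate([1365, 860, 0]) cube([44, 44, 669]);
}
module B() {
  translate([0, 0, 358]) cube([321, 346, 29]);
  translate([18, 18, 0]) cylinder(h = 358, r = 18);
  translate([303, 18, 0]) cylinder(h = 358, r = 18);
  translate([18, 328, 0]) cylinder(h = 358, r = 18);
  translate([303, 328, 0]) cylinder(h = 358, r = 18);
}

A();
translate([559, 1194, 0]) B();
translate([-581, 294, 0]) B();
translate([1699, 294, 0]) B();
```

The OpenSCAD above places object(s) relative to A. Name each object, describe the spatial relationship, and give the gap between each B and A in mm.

Each stool's nearest face is 260 mm from the table's bounding box.

A is a table. B is a stool. Three stools sit around the table at the +y, −x, +x sides. The gap between each stool and the table is 260 mm.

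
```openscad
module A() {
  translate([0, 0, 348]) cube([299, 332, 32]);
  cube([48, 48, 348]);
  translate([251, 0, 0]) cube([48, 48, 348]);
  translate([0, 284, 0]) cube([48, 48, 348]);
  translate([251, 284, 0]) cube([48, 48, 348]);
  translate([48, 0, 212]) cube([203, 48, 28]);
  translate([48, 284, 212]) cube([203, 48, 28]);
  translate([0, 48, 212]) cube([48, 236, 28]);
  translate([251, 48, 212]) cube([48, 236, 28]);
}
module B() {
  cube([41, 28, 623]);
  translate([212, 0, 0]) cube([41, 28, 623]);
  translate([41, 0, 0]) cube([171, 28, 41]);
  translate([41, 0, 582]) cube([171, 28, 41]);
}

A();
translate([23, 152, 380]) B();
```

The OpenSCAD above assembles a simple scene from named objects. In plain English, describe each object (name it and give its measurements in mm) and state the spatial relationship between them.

A is a four-legged stool. The seat is 299×332 mm, 32 mm thick, top at z = 380 mm. It stands on four square legs, each 48×48 mm in cross-section, from z = 0 to the seat underside, each flush with a corner of the seat. Four stretchers, 48 mm wide and 28 mm tall, connect adjacent legs with their undersides at z = 212 mm, each running between the inner faces of the legs it joins and aligned with the legs' outer faces on the other axis.

B is a rectangular picture frame lying in the x–z plane (depth along y). The opening is 171 mm wide (x) by 541 mm tall (z), surrounded by a border 41 mm wide on all four sides. The frame is 28 mm deep and is made of two full-height vertical stiles with two horizontal rails fitted between them.

The picture frame is on top of the stool, centred.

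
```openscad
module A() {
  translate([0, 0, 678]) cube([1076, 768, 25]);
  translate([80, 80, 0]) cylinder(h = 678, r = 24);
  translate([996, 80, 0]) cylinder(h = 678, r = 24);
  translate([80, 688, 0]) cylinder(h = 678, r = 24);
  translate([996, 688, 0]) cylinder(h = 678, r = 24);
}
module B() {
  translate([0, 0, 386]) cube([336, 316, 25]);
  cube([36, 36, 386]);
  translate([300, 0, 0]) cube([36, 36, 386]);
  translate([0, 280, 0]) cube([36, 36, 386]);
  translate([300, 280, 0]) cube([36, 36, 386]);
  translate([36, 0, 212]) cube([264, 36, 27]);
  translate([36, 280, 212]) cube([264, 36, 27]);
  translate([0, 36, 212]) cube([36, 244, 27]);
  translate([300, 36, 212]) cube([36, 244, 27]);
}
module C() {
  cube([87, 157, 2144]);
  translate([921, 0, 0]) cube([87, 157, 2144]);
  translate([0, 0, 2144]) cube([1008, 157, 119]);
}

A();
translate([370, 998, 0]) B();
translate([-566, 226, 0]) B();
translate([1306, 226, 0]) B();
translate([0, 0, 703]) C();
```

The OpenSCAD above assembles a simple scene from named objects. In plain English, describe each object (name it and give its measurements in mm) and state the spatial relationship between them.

A is a rectangular dining table. The top is 1076×768×25 mm with its upper surface at z = 703 mm. It stands on four round legs of 48 mm diameter, each leg's bounding box inset 56 mm from the nearest pair of top edges, running from the floor to the underside of the top.

B is a simple wooden stool: a rectangular seat 336 mm (x) by 316 mm (y), 25 mm thick, top face at z = 411 mm, on four square legs, each 36×36 mm in cross-section. The legs rest on z = 0, each flush with a corner of the seat. Four stretchers, 36 mm wide and 27 mm tall, connect adjacent legs with their undersides at z = 212 mm, each running between the inner faces of the legs it joins and aligned with the legs' outer faces on the other axis.

C is a rectangular door frame: two vertical jambs of 87×157 mm section, 2144 mm tall, with a clear opening 834 mm wide between their inner faces. A header 119 mm tall and 157 mm deep lies on top of the jambs and spans the full outside width.

Three stools sit around the table at the +y, −x, +x sides. The door frame is on top of the table.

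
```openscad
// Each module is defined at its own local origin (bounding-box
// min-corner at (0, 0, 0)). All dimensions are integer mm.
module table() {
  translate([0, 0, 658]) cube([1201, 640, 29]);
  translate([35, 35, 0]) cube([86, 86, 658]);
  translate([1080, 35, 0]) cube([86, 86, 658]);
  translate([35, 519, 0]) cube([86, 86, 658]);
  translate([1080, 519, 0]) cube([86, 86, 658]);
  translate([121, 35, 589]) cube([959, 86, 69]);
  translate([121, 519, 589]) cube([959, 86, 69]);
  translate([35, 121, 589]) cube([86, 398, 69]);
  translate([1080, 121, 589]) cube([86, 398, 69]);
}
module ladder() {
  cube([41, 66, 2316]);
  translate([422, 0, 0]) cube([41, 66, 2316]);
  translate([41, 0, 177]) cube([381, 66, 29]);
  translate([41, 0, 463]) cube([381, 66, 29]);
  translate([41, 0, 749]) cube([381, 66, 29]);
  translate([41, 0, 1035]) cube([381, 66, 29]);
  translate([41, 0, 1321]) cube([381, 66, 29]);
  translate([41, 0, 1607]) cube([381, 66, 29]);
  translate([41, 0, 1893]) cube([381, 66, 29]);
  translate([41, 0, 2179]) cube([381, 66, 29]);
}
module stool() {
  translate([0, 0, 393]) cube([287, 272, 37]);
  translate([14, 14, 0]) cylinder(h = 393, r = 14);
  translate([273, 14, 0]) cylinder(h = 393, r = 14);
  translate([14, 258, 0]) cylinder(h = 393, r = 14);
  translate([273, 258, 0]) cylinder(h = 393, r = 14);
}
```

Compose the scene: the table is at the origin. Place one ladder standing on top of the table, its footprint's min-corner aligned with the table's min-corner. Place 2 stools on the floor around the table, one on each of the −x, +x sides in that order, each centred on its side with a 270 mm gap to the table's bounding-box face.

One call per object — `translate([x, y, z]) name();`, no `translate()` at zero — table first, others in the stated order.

table();
translate([0, 0, 687]) ladder();
translate([-557, 184, 0]) stool();
translate([1471, 184, 0]) stool();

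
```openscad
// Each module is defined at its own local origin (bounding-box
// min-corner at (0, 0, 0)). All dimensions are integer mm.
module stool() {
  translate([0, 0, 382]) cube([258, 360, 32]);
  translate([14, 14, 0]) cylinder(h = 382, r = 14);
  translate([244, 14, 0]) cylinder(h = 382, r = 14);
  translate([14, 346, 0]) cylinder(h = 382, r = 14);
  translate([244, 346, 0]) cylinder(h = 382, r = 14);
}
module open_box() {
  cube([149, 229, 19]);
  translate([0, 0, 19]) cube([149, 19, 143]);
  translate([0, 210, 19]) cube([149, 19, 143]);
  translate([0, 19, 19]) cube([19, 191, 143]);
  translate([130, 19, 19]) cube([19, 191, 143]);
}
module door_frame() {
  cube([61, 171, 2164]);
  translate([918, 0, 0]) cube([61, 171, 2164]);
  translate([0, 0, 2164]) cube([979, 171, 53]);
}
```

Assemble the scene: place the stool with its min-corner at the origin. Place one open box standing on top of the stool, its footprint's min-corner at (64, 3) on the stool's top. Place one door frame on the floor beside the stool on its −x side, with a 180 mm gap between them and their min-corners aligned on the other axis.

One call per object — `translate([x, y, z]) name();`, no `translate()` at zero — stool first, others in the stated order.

stool();
translate([64, 3, 414]) open_box();
translate([-1159, 0, 0]) door_frame();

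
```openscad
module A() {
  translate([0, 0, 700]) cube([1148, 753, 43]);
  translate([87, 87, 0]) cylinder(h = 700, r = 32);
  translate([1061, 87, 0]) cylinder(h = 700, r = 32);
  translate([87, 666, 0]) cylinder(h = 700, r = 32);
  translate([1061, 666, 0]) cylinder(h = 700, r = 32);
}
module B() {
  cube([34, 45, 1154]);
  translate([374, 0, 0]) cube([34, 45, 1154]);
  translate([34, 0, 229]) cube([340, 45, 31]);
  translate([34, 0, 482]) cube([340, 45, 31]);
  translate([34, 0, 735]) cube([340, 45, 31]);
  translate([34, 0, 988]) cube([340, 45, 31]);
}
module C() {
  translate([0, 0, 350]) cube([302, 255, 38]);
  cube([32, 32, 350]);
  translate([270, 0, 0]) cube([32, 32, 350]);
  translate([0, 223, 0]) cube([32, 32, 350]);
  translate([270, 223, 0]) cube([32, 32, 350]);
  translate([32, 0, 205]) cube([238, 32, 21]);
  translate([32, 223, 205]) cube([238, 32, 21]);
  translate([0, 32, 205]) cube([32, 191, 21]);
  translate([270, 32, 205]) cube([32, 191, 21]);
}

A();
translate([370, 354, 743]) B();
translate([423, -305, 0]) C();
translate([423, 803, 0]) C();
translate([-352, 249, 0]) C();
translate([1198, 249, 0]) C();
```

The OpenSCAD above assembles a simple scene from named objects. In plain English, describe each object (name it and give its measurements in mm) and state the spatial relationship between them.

A is a rectangular dining table. The top is 1148×753×43 mm with its upper surface at z = 743 mm. It stands on four round legs of 64 mm diameter, each leg's bounding box inset 55 mm from the nearest pair of top edges, running from the floor to the underside of the top.

B is a wooden ladder with two side rails of 34×45 mm section and 1154 mm height, set 408 mm apart overall. Between them run 4 rectangular rungs (45 mm deep, 31 mm thick), front faces flush with the rails' −y face. The bottom of the first rung is 229 mm above the floor and each subsequent rung is 253 mm higher than the one below.

C is a simple wooden stool: a rectangular seat 302 mm (x) by 255 mm (y), 38 mm thick, top face at z = 388 mm, on four square legs, each 32×32 mm in cross-section. The legs rest on z = 0, each flush with a corner of the seat. Four stretchers, 32 mm wide and 21 mm tall, connect adjacent legs with their undersides at z = 205 mm, each running between the inner faces of the legs it joins and aligned with the legs' outer faces on the other axis.

The ladder is on top of the table, centred. Four stools sit around the table at the −y, +y, −x, +x sides.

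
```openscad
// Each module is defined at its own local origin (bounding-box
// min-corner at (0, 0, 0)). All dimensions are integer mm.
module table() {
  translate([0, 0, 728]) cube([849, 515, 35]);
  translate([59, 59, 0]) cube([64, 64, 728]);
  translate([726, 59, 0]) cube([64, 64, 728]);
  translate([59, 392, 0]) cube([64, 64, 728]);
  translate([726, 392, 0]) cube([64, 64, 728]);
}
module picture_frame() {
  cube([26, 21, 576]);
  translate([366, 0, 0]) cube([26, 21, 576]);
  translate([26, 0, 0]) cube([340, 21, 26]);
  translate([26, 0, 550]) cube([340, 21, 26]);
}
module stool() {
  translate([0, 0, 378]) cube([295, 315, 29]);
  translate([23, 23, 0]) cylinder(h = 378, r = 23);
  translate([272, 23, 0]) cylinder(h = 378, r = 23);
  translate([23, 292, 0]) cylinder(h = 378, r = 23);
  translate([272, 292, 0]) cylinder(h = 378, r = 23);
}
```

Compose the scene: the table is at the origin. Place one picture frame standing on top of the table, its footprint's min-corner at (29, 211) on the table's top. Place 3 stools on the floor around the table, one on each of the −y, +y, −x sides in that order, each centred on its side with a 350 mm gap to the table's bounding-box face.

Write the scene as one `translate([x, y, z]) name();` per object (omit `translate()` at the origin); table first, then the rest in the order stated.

table();
translate([29, 211, 763]) picture_frame();
translate([277, -665, 0]) stool();
translate([277, 865, 0]) stool();
translate([-645, 100, 0]) stool();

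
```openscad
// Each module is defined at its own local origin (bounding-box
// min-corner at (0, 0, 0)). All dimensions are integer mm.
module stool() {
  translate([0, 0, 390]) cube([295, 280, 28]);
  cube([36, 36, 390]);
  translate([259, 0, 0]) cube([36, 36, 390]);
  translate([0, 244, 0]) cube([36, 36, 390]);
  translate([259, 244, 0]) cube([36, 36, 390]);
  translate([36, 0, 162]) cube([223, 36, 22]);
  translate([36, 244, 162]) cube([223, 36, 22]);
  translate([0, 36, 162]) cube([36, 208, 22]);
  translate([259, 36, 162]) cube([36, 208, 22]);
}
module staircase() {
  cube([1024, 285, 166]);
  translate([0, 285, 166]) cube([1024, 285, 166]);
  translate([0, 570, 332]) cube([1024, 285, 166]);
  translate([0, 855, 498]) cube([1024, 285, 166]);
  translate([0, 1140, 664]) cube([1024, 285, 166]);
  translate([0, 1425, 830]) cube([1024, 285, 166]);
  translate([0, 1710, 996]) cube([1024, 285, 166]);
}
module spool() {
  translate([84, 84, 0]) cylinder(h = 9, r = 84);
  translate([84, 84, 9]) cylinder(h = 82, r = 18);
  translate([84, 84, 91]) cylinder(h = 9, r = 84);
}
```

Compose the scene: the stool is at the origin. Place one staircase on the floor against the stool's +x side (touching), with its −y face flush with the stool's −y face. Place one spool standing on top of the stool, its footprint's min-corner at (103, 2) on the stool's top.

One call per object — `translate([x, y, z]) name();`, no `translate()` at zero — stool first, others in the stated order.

stool();
translate([295, 0, 0]) staircase();
translate([103, 2, 418]) spool();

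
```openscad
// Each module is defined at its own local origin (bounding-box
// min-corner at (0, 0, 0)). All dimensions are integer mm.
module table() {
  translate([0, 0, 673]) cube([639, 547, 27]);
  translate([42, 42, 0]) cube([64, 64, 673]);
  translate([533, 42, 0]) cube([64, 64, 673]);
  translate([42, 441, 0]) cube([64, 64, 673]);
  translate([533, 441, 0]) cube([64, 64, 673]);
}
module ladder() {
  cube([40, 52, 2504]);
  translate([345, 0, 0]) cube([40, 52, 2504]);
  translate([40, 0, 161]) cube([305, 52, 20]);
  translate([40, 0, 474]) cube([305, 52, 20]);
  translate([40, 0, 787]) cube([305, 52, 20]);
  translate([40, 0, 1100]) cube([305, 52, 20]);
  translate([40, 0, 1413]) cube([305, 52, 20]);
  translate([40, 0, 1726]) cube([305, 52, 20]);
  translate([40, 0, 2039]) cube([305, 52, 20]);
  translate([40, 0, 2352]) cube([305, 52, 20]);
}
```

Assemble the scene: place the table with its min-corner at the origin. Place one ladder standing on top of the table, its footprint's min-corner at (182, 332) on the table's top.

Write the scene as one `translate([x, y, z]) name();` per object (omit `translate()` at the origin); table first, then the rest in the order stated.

table();
translate([182, 332, 700]) ladder();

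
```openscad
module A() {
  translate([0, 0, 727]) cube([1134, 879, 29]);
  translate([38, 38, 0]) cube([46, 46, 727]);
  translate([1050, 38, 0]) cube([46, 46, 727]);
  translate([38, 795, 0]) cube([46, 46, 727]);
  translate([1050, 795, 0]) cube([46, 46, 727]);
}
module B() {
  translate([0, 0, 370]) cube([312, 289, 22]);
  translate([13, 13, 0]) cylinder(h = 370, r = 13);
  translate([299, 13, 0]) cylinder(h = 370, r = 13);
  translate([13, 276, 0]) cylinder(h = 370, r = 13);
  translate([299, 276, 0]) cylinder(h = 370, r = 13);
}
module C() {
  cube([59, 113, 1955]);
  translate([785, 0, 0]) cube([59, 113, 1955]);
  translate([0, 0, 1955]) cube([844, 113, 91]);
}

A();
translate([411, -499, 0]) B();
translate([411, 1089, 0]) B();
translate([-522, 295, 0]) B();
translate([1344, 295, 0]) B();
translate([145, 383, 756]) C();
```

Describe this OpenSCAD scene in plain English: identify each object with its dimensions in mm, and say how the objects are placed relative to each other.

A is a rectangular dining table. The top is 1134×879×29 mm with its upper surface at z = 756 mm. It stands on four 46×46 mm square legs, each inset 38 mm from the nearest pair of top edges, running from the floor to the underside of the top.

B is a four-legged stool. The seat is a 312×289×22 mm slab whose top surface is at z = 392 mm; four round legs, each 26 mm in diameter, run from the floor (z = 0) to the underside of the seat, each leg's axis is inset half a diameter from the nearest pair of seat edges (so the leg's bounding box is flush with the corner).

C is a door frame. The clear opening is 726 mm wide and 1955 mm high. Two 59 mm wide jambs, 113 mm deep, stand either side of the opening from the floor to the top of the opening. A 91 mm thick head sits across the top of both jambs, spanning the full outside width of the frame.

Four stools sit around the table at the −y, +y, −x, +x sides. The door frame is on top of the table, centred.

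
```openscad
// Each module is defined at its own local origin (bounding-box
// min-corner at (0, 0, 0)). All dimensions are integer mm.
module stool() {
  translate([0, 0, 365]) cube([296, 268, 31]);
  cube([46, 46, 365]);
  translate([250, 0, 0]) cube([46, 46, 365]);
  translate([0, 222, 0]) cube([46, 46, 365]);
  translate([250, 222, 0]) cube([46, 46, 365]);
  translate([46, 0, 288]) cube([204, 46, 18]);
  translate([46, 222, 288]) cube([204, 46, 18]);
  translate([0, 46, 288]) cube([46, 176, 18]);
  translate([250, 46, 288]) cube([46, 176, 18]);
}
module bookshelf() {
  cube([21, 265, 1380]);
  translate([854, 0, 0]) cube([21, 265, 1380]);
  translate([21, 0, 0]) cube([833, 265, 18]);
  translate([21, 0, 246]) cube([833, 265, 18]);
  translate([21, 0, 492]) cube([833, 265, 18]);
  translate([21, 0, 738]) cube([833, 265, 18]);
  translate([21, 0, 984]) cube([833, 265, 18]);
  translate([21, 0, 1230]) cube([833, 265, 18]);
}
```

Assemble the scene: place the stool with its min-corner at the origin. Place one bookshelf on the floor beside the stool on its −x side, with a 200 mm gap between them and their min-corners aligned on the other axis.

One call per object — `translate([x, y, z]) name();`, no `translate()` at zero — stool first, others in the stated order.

stool();
translate([-1075, 0, 0]) bookshelf();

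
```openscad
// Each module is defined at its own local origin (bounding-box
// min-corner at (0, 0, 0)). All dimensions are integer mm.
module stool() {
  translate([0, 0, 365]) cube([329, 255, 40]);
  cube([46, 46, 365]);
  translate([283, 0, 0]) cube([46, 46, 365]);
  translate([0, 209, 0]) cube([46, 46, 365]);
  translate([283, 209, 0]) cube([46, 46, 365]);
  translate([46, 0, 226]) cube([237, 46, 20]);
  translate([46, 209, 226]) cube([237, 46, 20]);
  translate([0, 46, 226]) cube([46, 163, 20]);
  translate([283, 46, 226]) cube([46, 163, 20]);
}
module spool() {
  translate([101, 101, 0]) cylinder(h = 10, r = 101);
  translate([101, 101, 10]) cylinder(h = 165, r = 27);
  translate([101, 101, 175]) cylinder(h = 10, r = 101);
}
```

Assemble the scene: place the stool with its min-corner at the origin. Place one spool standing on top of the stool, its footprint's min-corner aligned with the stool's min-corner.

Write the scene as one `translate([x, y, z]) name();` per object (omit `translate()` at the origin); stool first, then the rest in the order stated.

stool();
translate([0, 0, 405]) spool();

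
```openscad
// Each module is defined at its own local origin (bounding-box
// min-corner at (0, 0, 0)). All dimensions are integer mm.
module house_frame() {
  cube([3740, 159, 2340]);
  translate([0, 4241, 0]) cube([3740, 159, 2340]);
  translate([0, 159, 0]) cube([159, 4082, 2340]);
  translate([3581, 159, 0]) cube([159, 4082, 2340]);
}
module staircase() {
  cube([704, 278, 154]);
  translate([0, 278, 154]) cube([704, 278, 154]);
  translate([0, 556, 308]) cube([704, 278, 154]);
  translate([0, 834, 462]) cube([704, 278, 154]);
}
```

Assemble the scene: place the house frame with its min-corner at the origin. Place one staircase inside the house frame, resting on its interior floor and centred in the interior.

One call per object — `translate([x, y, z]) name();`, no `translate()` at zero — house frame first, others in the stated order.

house_frame();
translate([1518, 1644, 0]) staircase();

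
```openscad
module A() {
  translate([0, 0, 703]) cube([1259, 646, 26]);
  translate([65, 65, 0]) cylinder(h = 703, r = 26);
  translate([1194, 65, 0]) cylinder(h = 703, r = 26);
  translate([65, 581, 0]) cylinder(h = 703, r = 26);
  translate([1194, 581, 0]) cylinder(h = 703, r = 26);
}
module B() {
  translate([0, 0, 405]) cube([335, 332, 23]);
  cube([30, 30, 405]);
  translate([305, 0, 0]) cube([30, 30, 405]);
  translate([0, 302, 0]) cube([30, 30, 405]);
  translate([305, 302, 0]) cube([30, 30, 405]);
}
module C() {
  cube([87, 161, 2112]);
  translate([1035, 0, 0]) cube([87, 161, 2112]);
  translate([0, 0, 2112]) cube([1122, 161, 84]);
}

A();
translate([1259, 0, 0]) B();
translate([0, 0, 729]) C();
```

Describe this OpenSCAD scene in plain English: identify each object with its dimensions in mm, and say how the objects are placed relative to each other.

A is a table with a 1259×646 mm rectangular top, 26 mm thick, top surface at z = 729 mm, supported by four round legs of 52 mm diameter, each leg's bounding box inset 39 mm from the nearest pair of top edges, running from the floor.

B is a four-legged stool. The seat is a 335×332×23 mm slab whose top surface is at z = 428 mm; four square legs, each 30×30 mm in cross-section, run from the floor (z = 0) to the underside of the seat, each flush with a corner of the seat.

C is a door frame. The clear opening is 948 mm wide and 2112 mm high. Two 87 mm wide jambs, 161 mm deep, stand either side of the opening from the floor to the top of the opening. A 84 mm thick head sits across the top of both jambs, spanning the full outside width of the frame.

The stool is against the table's +x side, with their −y faces flush. The door frame is on top of the table.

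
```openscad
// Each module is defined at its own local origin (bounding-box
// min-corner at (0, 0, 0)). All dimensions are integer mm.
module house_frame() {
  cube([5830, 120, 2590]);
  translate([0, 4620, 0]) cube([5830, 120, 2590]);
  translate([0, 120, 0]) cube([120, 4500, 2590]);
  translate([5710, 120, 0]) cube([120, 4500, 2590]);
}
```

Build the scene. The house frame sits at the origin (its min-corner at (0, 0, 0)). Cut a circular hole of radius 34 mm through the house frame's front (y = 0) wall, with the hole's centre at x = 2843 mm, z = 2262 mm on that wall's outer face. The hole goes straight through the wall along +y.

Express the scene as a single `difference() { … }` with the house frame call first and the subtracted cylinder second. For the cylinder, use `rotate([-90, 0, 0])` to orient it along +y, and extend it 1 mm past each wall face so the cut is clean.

difference() {
  house_frame();
  translate([2843, -1, 2262]) rotate([-90, 0, 0]) cylinder(h = 122, r = 34);
}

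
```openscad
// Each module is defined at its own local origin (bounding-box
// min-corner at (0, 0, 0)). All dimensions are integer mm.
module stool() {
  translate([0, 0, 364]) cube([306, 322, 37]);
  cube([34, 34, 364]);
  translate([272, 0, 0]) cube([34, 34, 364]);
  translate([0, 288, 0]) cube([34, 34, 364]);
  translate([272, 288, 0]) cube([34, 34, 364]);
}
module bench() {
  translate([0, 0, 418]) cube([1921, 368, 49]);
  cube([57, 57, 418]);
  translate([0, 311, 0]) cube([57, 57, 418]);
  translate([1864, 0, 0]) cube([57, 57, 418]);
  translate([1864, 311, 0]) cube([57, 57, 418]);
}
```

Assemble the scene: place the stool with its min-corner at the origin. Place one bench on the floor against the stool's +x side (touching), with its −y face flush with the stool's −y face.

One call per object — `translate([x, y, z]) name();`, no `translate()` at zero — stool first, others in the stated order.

stool();
translate([306, 0, 0]) bench();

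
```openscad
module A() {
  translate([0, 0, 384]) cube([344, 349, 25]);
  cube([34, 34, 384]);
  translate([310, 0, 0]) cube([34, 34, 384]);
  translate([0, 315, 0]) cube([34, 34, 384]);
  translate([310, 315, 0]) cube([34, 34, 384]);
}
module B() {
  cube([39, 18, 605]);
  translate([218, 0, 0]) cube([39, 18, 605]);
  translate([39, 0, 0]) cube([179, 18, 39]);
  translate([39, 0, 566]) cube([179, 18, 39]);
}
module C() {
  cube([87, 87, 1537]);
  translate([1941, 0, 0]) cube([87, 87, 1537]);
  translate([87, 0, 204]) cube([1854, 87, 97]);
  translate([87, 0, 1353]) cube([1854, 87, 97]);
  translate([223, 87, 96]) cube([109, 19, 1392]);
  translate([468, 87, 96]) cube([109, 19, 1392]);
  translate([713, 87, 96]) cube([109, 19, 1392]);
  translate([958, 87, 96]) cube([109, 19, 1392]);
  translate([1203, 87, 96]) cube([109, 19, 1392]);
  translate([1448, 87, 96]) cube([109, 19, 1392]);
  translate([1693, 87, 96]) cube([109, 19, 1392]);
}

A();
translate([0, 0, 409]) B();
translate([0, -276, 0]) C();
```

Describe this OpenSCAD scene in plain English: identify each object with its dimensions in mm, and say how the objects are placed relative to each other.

A is a four-legged stool. The seat is 344×349 mm, 25 mm thick, top at z = 409 mm. It stands on four square legs, each 34×34 mm in cross-section, from z = 0 to the seat underside, each flush with a corner of the seat.

B is a rectangular picture frame lying in the x–z plane (depth along y). The opening is 179 mm wide (x) by 527 mm tall (z), surrounded by a border 39 mm wide on all four sides. The frame is 18 mm deep and is made of two full-height vertical stiles with two horizontal rails fitted between them.

C is a fence section. Two 87×87 mm posts, 1537 mm tall, stand on the floor with a clear span of 1854 mm between their inner faces. Two horizontal rails of 87×97 mm section span the gap between the posts with their undersides at z = 204 mm and z = 1353 mm, flush with the posts' −y face. 7 pickets, each 109 mm wide, 19 mm thick and 1392 mm tall, are fixed to the +y face of the rails with their bottoms at z = 96 mm, evenly spaced across the span with equal gaps (rounded down to the nearest mm) at the −x end and between each pair — any rounding remainder accumulates at the +x end.

The picture frame is on top of the stool. The fence section is on the floor beside the stool on its −y side.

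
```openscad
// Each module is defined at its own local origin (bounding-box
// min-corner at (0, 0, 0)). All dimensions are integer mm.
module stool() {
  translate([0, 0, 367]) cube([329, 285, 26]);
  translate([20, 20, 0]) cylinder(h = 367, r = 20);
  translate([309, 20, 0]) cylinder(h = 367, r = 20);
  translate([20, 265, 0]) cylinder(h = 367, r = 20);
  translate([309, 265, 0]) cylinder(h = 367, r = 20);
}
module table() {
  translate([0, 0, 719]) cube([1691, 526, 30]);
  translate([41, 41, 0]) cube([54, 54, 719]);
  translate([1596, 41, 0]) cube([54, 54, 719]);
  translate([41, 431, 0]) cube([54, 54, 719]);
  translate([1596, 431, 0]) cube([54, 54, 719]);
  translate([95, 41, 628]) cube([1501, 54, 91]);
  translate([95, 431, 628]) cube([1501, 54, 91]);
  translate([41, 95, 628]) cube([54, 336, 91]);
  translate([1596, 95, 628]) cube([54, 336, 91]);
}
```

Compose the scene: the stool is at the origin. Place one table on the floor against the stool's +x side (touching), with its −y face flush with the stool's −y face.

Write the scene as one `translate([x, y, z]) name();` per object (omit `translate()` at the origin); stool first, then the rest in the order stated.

stool();
translate([329, 0, 0]) table();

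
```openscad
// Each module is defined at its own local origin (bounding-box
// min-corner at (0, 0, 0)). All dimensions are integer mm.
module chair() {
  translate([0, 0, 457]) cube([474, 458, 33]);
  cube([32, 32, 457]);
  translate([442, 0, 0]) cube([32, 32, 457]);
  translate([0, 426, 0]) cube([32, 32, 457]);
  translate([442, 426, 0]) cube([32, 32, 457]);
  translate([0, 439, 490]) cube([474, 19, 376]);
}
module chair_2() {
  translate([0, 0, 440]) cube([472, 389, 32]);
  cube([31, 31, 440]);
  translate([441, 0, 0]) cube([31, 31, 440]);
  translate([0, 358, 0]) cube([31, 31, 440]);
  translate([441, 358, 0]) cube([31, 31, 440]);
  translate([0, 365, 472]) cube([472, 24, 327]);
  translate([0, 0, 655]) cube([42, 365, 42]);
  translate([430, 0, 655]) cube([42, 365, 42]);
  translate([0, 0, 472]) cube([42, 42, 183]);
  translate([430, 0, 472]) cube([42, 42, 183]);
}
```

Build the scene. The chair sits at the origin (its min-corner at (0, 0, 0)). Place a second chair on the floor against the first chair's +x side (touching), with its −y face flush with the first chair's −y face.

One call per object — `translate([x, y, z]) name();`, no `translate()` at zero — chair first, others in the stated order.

chair();
translate([474, 0, 0]) chair_2();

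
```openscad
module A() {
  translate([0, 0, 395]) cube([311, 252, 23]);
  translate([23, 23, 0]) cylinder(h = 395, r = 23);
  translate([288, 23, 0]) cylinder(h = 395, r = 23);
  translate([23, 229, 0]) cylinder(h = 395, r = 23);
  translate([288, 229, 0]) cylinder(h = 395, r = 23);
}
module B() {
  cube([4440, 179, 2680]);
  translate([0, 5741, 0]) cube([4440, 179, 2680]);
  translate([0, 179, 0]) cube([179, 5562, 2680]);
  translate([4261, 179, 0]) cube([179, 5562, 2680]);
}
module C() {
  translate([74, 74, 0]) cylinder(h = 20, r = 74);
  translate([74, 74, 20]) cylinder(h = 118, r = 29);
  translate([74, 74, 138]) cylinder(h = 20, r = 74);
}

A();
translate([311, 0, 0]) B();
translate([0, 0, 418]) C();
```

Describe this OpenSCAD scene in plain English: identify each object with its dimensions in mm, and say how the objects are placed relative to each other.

A is a simple wooden stool: a rectangular seat 311 mm (x) by 252 mm (y), 23 mm thick, top face at z = 418 mm, on four round legs, each 46 mm in diameter. The legs rest on z = 0, each leg's axis is inset half a diameter from the nearest pair of seat edges (so the leg's bounding box is flush with the corner).

B is the wall frame of a small rectangular building: four walls, each 2680 mm tall and 179 mm thick, enclosing a footprint 4440 mm (x) by 5920 mm (y) outside-to-outside, with no floor or roof. The front and back walls (the −y and +y sides) span the full width; the two side walls fit between them.

C is a spool: two coaxial disc flanges of radius 74 mm and thickness 20 mm, joined by a core cylinder of radius 29 mm and height 118 mm. The lower flange rests on z = 0 and the three cylinders share a vertical axis.

The house frame is against the stool's +x side, with their −y faces flush. The spool is on top of the stool.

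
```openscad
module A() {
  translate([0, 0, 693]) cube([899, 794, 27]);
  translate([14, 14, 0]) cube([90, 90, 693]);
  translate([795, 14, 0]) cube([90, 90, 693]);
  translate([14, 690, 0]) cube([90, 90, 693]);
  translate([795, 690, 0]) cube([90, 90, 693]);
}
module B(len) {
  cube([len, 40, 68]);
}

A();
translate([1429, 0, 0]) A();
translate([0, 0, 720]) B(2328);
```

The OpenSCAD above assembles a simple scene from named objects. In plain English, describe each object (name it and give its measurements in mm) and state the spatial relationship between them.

A is a rectangular dining table. The top is 899×794×27 mm with its upper surface at z = 720 mm. It stands on four 90×90 mm square legs, each inset 14 mm from the nearest pair of top edges, running from the floor to the underside of the top.

B is a rectangular beam 2328 mm long (x), 40 mm deep (y), 68 mm thick (z).

The beam spans the tops of two tables placed 530 mm apart, resting at z = 720 mm.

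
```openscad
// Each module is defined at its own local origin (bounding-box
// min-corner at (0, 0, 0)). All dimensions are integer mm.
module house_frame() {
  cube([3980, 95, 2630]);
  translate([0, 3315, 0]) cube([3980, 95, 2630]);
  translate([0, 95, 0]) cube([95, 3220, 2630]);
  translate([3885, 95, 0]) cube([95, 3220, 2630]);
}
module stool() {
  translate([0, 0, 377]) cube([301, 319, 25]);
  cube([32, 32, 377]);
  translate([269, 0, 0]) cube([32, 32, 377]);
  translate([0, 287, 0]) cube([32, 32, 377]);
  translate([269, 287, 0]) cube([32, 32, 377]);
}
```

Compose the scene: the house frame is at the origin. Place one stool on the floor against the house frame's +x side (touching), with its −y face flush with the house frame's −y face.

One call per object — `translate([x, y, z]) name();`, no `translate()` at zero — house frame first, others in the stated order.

house_frame();
translate([3980, 0, 0]) stool();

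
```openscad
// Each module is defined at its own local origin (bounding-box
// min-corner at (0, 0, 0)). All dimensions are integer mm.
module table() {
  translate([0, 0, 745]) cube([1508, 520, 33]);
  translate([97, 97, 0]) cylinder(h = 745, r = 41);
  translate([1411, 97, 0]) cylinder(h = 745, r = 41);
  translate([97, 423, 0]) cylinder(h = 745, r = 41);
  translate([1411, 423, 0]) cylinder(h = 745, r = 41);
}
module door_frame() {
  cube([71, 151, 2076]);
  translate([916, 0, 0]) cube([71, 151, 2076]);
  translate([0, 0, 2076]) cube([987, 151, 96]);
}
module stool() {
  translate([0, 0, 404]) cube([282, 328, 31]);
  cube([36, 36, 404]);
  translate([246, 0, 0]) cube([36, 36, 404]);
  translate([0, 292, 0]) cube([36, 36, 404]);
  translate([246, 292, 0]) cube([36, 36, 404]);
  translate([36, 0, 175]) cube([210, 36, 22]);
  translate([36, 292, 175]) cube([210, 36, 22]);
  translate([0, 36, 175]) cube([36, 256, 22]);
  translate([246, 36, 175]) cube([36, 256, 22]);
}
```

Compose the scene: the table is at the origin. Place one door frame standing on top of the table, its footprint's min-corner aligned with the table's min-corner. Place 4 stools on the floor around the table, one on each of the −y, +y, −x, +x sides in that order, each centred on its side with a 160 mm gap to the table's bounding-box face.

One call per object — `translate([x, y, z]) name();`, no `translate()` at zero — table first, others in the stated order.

table();
translate([0, 0, 778]) door_frame();
translate([613, -488, 0]) stool();
translate([613, 680, 0]) stool();
translate([-442, 96, 0]) stool();
translate([1668, 96, 0]) stool();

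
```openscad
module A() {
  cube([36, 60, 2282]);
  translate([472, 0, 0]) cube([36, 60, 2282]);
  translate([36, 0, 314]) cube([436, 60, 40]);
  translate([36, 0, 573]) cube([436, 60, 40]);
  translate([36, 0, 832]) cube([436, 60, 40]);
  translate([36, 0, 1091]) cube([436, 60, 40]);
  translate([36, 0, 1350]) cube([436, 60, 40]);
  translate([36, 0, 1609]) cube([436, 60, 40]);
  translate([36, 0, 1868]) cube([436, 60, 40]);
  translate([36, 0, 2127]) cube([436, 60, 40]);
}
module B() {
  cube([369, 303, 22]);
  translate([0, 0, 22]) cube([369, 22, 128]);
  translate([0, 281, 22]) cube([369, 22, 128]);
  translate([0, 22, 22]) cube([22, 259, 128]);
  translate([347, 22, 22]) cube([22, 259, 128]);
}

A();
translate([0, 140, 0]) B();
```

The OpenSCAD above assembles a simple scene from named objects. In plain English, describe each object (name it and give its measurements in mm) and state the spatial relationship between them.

A is a wooden ladder with two side rails of 36×60 mm section and 2282 mm height, set 508 mm apart overall. Between them run 8 rectangular rungs (60 mm deep, 40 mm thick), front faces flush with the rails' −y face. The bottom of the first rung is 314 mm above the floor and each subsequent rung is 259 mm higher than the one below.

B is an open storage box with external size 369×303×150 mm and wall thickness 22 mm (the base is also 22 mm thick). The base covers the whole footprint; the four walls stand on the base, with the y-facing walls full-width and the x-facing walls fitting between their inner faces.

The open box is on the floor beside the ladder on its +y side.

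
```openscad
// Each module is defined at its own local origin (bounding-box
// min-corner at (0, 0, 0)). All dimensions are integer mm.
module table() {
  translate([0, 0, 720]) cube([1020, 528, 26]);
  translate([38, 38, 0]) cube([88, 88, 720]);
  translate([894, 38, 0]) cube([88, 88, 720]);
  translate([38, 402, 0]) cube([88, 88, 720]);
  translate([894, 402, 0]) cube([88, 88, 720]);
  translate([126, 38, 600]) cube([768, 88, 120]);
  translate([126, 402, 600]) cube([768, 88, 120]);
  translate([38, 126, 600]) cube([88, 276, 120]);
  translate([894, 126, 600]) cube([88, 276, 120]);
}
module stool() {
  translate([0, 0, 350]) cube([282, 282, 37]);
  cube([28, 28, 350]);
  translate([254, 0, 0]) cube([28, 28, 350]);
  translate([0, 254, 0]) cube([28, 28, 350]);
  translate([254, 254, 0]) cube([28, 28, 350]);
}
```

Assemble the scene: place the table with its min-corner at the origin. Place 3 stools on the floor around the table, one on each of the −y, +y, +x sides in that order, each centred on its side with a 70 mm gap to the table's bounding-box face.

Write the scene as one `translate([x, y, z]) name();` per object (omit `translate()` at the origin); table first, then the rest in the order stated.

table();
translate([369, -352, 0]) stool();
translate([369, 598, 0]) stool();
translate([1090, 123, 0]) stool();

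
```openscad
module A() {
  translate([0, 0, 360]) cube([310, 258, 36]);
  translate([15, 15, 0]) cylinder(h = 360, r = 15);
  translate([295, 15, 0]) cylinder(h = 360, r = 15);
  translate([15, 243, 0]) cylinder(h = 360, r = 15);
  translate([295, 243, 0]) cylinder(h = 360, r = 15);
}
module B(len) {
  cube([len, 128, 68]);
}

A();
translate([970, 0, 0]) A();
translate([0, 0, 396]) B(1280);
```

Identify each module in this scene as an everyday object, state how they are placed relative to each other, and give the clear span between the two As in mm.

Second stool starts at x = 970; first ends at x = 310; clear span = 970 − 310 = 660 mm.

A is a stool. B is a beam. A beam spans the tops of two stools. The clear span between the two stools is 660 mm.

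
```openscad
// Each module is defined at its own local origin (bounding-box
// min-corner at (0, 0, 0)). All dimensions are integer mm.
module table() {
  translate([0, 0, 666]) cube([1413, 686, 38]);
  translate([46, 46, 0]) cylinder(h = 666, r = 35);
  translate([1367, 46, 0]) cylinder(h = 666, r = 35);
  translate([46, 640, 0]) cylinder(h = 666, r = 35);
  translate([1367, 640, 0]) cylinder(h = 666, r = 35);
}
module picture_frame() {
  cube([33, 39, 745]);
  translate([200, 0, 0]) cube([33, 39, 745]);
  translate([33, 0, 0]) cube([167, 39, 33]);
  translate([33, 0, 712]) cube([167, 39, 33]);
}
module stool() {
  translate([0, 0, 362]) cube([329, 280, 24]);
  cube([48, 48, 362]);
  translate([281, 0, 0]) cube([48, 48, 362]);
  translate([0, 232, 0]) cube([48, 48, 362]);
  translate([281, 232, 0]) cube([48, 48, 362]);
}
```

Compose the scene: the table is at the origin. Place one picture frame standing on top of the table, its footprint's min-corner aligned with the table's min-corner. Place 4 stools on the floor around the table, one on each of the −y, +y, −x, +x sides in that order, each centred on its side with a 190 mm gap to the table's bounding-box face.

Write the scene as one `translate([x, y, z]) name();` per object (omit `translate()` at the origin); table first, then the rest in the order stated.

table();
translate([0, 0, 704]) picture_frame();
translate([542, -470, 0]) stool();
translate([542, 876, 0]) stool();
translate([-519, 203, 0]) stool();
translate([1603, 203, 0]) stool();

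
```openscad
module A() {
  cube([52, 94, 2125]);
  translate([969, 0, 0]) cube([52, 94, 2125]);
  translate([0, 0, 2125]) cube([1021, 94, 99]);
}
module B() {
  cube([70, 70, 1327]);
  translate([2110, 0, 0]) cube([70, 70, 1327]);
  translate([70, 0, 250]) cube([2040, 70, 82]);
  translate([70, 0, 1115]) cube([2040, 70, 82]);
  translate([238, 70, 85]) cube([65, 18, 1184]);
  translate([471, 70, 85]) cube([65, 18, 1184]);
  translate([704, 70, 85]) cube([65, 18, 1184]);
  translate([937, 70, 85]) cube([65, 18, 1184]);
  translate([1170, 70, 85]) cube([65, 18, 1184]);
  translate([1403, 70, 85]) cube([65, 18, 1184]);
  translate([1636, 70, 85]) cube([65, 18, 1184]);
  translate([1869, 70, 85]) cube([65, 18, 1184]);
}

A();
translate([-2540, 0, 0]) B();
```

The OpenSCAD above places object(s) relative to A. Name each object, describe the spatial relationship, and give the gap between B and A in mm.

The fence section's nearest face is 360 mm from the door frame's −x face.

A is a door frame. B is a fence section. The fence section is on the floor beside the door frame on its −x side. The gap between the fence section and the door frame is 360 mm.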